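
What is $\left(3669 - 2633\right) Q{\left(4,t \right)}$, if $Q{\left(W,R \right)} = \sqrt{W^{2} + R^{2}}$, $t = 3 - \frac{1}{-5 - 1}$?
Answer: $\frac{518 \sqrt{937}}{3} \approx 5285.4$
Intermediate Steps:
$t = \frac{19}{6}$ ($t = 3 - \frac{1}{-6} = 3 - - \frac{1}{6} = 3 + \frac{1}{6} = \frac{19}{6} \approx 3.1667$)
$Q{\left(W,R \right)} = \sqrt{R^{2} + W^{2}}$
$\left(3669 - 2633\right) Q{\left(4,t \right)} = \left(3669 - 2633\right) \sqrt{\left(\frac{19}{6}\right)^{2} + 4^{2}} = \left(3669 - 2633\right) \sqrt{\frac{361}{36} + 16} = 1036 \sqrt{\frac{937}{36}} = 1036 \frac{\sqrt{937}}{6} = \frac{518 \sqrt{937}}{3}$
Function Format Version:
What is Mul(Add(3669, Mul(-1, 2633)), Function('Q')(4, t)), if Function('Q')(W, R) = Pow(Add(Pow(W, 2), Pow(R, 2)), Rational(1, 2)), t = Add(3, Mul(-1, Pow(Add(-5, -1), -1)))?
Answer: Mul(Rational(518, 3), Pow(937, Rational(1, 2))) ≈ 5285.4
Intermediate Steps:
t = Rational(19, 6) (t = Add(3, Mul(-1, Pow(-6, -1))) = Add(3, Mul(-1, Rational(-1, 6))) = Add(3, Rational(1, 6)) = Rational(19, 6) ≈ 3.1667)
Function('Q')(W, R) = Pow(Add(Pow(R, 2), Pow(W, 2)), Rational(1, 2))
Mul(Add(3669, Mul(-1, 2633)), Function('Q')(4, t)) = Mul(Add(3669, Mul(-1, 2633)), Pow(Add(Pow(Rational(19, 6), 2), Pow(4, 2)), Rational(1, 2))) = Mul(Add(3669, -2633), Pow(Add(Rational(361, 36), 16), Rational(1, 2))) = Mul(1036, Pow(Rational(937, 36), Rational(1, 2))) = Mul(1036, Mul(Rational(1, 6), Pow(937, Rational(1, 2)))) = Mul(Rational(518, 3), Pow(937, Rational(1, 2)))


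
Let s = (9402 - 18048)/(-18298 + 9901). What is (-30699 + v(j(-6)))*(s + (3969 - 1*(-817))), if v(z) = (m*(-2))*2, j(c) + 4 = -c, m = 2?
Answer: -411439899472/2799 ≈ -1.4700e+8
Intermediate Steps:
j(c) = -4 - c
v(z) = -8 (v(z) = (2*(-2))*2 = -4*2 = -8)
s = 2882/2799 (s = -8646/(-8397) = -8646*(-1/8397) = 2882/2799 ≈ 1.0297)
(-30699 + v(j(-6)))*(s + (3969 - 1*(-817))) = (-30699 - 8)*(2882/2799 + (3969 - 1*(-817))) = -30707*(2882/2799 + (3969 + 817)) = -30707*(2882/2799 + 4786) = -30707*13398896/2799 = -411439899472/2799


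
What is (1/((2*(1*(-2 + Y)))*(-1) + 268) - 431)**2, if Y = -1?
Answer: 13945956649/75076 ≈ 1.8576e+5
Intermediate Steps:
(1/((2*(1*(-2 + Y)))*(-1) + 268) - 431)**2 = (1/((2*(1*(-2 - 1)))*(-1) + 268) - 431)**2 = (1/((2*(1*(-3)))*(-1) + 268) - 431)**2 = (1/((2*(-3))*(-1) + 268) - 431)**2 = (1/(-6*(-1) + 268) - 431)**2 = (1/(6 + 268) - 431)**2 = (1/274 - 431)**2 = (-118093/274)**2 = 13945956649/75076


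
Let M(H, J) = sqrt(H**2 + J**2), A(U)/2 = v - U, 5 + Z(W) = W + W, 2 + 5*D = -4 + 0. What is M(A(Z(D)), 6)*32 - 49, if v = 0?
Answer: -49 + 64*sqrt(1594)/5 ≈ 462.04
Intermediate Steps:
D = -6/5 (D = -2/5 + (-4 + 0)/5 = -2/5 + (1/5)*(-4) = -2/5 - 4/5 = -6/5 ≈ -1.2000)
Z(W) = -5 + 2*W (Z(W) = -5 + (W + W) = -5 + 2*W)
A(U) = -2*U (A(U) = 2*(0 - U) = 2*(-U) = -2*U)
M(A(Z(D)), 6)*32 - 49 = sqrt((-2*(-5 + 2*(-6/5)))**2 + 6**2)*32 - 49 = sqrt((-2*(-5 - 12/5))**2 + 36)*32 - 49 = sqrt((-2*(-37/5))**2 + 36)*32 - 49 = sqrt((74/5)**2 + 36)*32 - 49 = sqrt(5476/25 + 36)*32 - 49 = sqrt(6376/25)*32 - 49 = (2*sqrt(1594)/5)*32 - 49 = 64*sqrt(1594)/5 - 49 = -49 + 64*sqrt(1594)/5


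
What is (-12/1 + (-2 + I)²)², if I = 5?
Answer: 9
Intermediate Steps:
(-12/1 + (-2 + I)²)² = (-12/1 + (-2 + 5)²)² = (-12 + 3²)² = (-4*3 + 9)² = (-12 + 9)² = (-3)² = 9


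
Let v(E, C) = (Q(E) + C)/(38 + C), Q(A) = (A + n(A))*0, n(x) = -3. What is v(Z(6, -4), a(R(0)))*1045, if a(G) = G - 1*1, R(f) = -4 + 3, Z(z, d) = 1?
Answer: -1045/18 ≈ -58.056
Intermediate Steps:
Q(A) = 0 (Q(A) = (A - 3)*0 = (-3 + A)*0 = 0)
R(f) = -1
a(G) = -1 + G (a(G) = G - 1 = -1 + G)
v(E, C) = C/(38 + C) (v(E, C) = (0 + C)/(38 + C) = C/(38 + C))
v(Z(6, -4), a(R(0)))*1045 = ((-1 - 1)/(38 + (-1 - 1)))*1045 = -2/(38 - 2)*1045 = -2/36*1045 = -2*1/36*1045 = -1/18*1045 = -1045/18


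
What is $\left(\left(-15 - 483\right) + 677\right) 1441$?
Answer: $257939$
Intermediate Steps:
$\left(\left(-15 - 483\right) + 677\right) 1441 = \left(-498 + 677\right) 1441 = 179 \cdot 1441 = 257939$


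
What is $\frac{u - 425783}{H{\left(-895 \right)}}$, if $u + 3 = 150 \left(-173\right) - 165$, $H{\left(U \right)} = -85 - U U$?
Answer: $\frac{451901}{801110} \approx 0.56409$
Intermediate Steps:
$H{\left(U \right)} = -85 - U^{2}$
$u = -26118$ ($u = -3 + \left(150 \left(-173\right) - 165\right) = -3 - 26115 = -26118$)
$\frac{u - 425783}{H{\left(-895 \right)}} = \frac{-26118 - 425783}{-85 - \left(-895\right)^{2}} = - \frac{451901}{-85 - 801025} = - \frac{451901}{-801110} = \left(-451901\right) \left(- \frac{1}{801110}\right) = \frac{451901}{801110}$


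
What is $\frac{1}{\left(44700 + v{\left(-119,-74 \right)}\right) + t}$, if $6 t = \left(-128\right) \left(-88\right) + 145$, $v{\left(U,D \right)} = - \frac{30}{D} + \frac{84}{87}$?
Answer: $\frac{2146}{100009761} \approx 2.1458 \cdot 10^{-5}$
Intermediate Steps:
$v{\left(U,D \right)} = \frac{28}{29} - \frac{30}{D}$ ($v{\left(U,D \right)} = - \frac{30}{D} + 84 \cdot \frac{1}{87} = - \frac{30}{D} + \frac{28}{29} = \frac{28}{29} - \frac{30}{D}$)
$t = \frac{3803}{2}$ ($t = \frac{\left(-128\right) \left(-88\right) + 145}{6} = \frac{11264 + 145}{6} = \frac{1}{6} \cdot 11409 = \frac{3803}{2} \approx 1901.5$)
$\frac{1}{\left(44700 + v{\left(-119,-74 \right)}\right) + t} = \frac{1}{\left(44700 + \left(\frac{28}{29} - \frac{30}{-74}\right)\right) + \frac{3803}{2}} = \frac{1}{\left(44700 + \left(\frac{28}{29} - - \frac{15}{37}\right)\right) + \frac{3803}{2}} = \frac{1}{\left(44700 + \left(\frac{28}{29} + \frac{15}{37}\right)\right) + \frac{3803}{2}} = \frac{1}{\left(44700 + \frac{1471}{1073}\right) + \frac{3803}{2}} = \frac{1}{\frac{47964571}{1073} + \frac{3803}{2}} = \frac{1}{\frac{100009761}{2146}} = \frac{2146}{100009761}$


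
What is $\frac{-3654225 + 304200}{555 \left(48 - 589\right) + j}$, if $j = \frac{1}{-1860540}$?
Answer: $\frac{6232855513500}{558636437701} \approx 11.157$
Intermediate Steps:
$j = - \frac{1}{1860540} \approx -5.3748 \cdot 10^{-7}$
$\frac{-3654225 + 304200}{555 \left(48 - 589\right) + j} = \frac{-3654225 + 304200}{555 \left(48 - 589\right) - \frac{1}{1860540}} = - \frac{3350025}{555 \left(48 - 589\right) - \frac{1}{1860540}} = - \frac{3350025}{555 \left(-541\right) - \frac{1}{1860540}} = - \frac{3350025}{-300255 - \frac{1}{1860540}} = - \frac{3350025}{- \frac{558636437701}{1860540}} = \left(-3350025\right) \left(- \frac{1860540}{558636437701}\right) = \frac{6232855513500}{558636437701}$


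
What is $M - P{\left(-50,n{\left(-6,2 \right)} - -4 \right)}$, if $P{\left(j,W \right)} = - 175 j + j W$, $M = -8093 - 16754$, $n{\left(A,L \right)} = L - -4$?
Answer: $-33097$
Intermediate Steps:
$n{\left(A,L \right)} = 4 + L$ ($n{\left(A,L \right)} = L + 4 = 4 + L$)
$M = -24847$
$P{\left(j,W \right)} = - 175 j + W j$
$M - P{\left(-50,n{\left(-6,2 \right)} - -4 \right)} = -24847 - - 50 \left(-175 + \left(\left(4 + 2\right) - -4\right)\right) = -24847 - - 50 \left(-175 + \left(6 + 4\right)\right) = -24847 - - 50 \left(-175 + 10\right) = -24847 - \left(-50\right) \left(-165\right) = -24847 - 8250 = -33097$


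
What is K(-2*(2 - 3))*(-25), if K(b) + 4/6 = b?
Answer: -100/3 ≈ -33.333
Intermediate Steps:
K(b) = -⅔ + b
K(-2*(2 - 3))*(-25) = (-⅔ - 2*(2 - 3))*(-25) = (-⅔ - 2*(-1))*(-25) = (-⅔ + 2)*(-25) = (4/3)*(-25) = -100/3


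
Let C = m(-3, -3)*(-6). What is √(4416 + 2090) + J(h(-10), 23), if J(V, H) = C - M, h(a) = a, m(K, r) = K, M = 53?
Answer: -35 + √6506 ≈ 45.660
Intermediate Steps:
C = 18 (C = -3*(-6) = 18)
J(V, H) = -35 (J(V, H) = 18 - 1*53 = 18 - 53 = -35)
√(4416 + 2090) + J(h(-10), 23) = √(4416 + 2090) - 35 = √6506 - 35 = -35 + √6506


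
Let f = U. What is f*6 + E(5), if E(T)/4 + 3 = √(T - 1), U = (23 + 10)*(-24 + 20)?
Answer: -796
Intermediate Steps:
U = -132 (U = 33*(-4) = -132)
E(T) = -12 + 4*√(-1 + T) (E(T) = -12 + 4*√(T - 1) = -12 + 4*√(-1 + T))
f = -132
f*6 + E(5) = -132*6 + (-12 + 4*√(-1 + 5)) = -792 + (-12 + 4*√4) = -792 + (-12 + 4*2) = -792 + (-12 + 8) = -792 - 4 = -796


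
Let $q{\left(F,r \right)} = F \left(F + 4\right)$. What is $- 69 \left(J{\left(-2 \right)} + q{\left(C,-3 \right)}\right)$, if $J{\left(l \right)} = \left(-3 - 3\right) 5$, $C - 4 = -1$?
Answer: $621$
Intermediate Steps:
$C = 3$ ($C = 4 - 1 = 3$)
$J{\left(l \right)} = -30$ ($J{\left(l \right)} = \left(-6\right) 5 = -30$)
$q{\left(F,r \right)} = F \left(4 + F\right)$
$- 69 \left(J{\left(-2 \right)} + q{\left(C,-3 \right)}\right) = - 69 \left(-30 + 3 \left(4 + 3\right)\right) = - 69 \left(-30 + 3 \cdot 7\right) = - 69 \left(-30 + 21\right) = \left(-69\right) \left(-9\right) = 621$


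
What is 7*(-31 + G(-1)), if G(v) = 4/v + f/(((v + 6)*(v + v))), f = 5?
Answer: -497/2 ≈ -248.50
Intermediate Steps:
G(v) = 4/v + 5/(2*v*(6 + v)) (G(v) = 4/v + 5/(((v + 6)*(v + v))) = 4/v + 5/(((6 + v)*(2*v))) = 4/v + 5/((2*v*(6 + v))) = 4/v + 5*(1/(2*v*(6 + v))) = 4/v + 5/(2*v*(6 + v)))
7*(-31 + G(-1)) = 7*(-31 + (½)*(53 + 8*(-1))/(-1*(6 - 1))) = 7*(-31 + (½)*(-1)*(53 - 8)/5) = 7*(-31 + (½)*(-1)*(⅕)*45) = 7*(-31 - 9/2) = 7*(-71/2) = -497/2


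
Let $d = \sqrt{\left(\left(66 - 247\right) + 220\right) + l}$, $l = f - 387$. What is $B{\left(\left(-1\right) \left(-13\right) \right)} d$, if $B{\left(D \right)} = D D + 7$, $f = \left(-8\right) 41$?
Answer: $4576 i \approx 4576.0 i$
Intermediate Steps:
$f = -328$
$B{\left(D \right)} = 7 + D^{2}$ ($B{\left(D \right)} = D^{2} + 7 = 7 + D^{2}$)
$l = -715$ ($l = -328 - 387 = -715$)
$d = 26 i$ ($d = \sqrt{\left(\left(66 - 247\right) + 220\right) - 715} = \sqrt{\left(-181 + 220\right) - 715} = \sqrt{39 - 715} = \sqrt{-676} = 26 i \approx 26.0 i$)
$B{\left(\left(-1\right) \left(-13\right) \right)} d = \left(7 + \left(\left(-1\right) \left(-13\right)\right)^{2}\right) 26 i = \left(7 + 13^{2}\right) 26 i = \left(7 + 169\right) 26 i = 176 \cdot 26 i = 4576 i$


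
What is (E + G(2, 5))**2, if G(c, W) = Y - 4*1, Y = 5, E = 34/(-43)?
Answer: 81/1849 ≈ 0.043807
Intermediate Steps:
E = -34/43 (E = 34*(-1/43) = -34/43 ≈ -0.79070)
G(c, W) = 1 (G(c, W) = 5 - 4*1 = 5 - 4 = 1)
(E + G(2, 5))**2 = (-34/43 + 1)**2 = (9/43)**2 = 81/1849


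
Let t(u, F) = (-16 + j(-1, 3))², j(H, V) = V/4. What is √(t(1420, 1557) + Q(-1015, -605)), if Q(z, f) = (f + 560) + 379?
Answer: 7*√185/4 ≈ 23.803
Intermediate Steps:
j(H, V) = V/4 (j(H, V) = V*(¼) = V/4)
Q(z, f) = 939 + f (Q(z, f) = (560 + f) + 379 = 939 + f)
t(u, F) = 3721/16 (t(u, F) = (-16 + (¼)*3)² = (-16 + ¾)² = (-61/4)² = 3721/16)
√(t(1420, 1557) + Q(-1015, -605)) = √(3721/16 + (939 - 605)) = √(3721/16 + 334) = √(9065/16) = 7*√185/4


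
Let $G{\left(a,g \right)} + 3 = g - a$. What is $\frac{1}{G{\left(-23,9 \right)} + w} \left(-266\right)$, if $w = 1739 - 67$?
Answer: $- \frac{38}{243} \approx -0.15638$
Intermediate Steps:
$G{\left(a,g \right)} = -3 + g - a$ ($G{\left(a,g \right)} = -3 - \left(a - g\right) = -3 + g - a$)
$w = 1672$ ($w = 1739 - 67 = 1672$)
$\frac{1}{G{\left(-23,9 \right)} + w} \left(-266\right) = \frac{1}{\left(-3 + 9 - -23\right) + 1672} \left(-266\right) = \frac{1}{\left(-3 + 9 + 23\right) + 1672} \left(-266\right) = \frac{1}{29 + 1672} \left(-266\right) = \frac{1}{1701} \left(-266\right) = - \frac{38}{243}$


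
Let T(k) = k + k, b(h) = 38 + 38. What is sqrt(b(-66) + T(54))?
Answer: 2*sqrt(46) ≈ 13.565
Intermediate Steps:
b(h) = 76
T(k) = 2*k
sqrt(b(-66) + T(54)) = sqrt(76 + 2*54) = sqrt(76 + 108) = sqrt(184) = 2*sqrt(46)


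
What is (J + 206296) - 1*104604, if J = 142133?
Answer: 243825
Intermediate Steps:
(J + 206296) - 1*104604 = (142133 + 206296) - 1*104604 = 348429 - 104604 = 243825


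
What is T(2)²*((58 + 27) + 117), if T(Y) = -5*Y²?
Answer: 80800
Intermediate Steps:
T(2)²*((58 + 27) + 117) = (-5*2²)²*((58 + 27) + 117) = (-5*4)²*(85 + 117) = (-20)²*202 = 400*202 = 80800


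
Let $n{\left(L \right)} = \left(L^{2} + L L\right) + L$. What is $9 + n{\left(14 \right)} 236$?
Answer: $95825$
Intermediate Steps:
$n{\left(L \right)} = L + 2 L^{2}$ ($n{\left(L \right)} = \left(L^{2} + L^{2}\right) + L = 2 L^{2} + L = L + 2 L^{2}$)
$9 + n{\left(14 \right)} 236 = 9 + 14 \left(1 + 2 \cdot 14\right) 236 = 9 + 14 \left(1 + 28\right) 236 = 9 + 14 \cdot 29 \cdot 236 = 9 + 406 \cdot 236 = 9 + 95816 = 95825$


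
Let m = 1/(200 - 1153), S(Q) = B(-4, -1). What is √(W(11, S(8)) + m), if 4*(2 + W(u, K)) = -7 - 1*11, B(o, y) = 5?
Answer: I*√23617246/1906 ≈ 2.5497*I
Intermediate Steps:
S(Q) = 5
W(u, K) = -13/2 (W(u, K) = -2 + (-7 - 1*11)/4 = -2 + (-7 - 11)/4 = -2 + (¼)*(-18) = -2 - 9/2 = -13/2)
m = -1/953 (m = 1/(-953) = -1/953 ≈ -0.0010493)
√(W(11, S(8)) + m) = √(-13/2 - 1/953) = √(-12391/1906) = I*√23617246/1906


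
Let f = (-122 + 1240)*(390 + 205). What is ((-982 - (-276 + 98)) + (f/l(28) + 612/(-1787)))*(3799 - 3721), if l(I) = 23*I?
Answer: 732839055/41101 ≈ 17830.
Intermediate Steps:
f = 665210 (f = 1118*595 = 665210)
((-982 - (-276 + 98)) + (f/l(28) + 612/(-1787)))*(3799 - 3721) = ((-982 - (-276 + 98)) + (665210/((23*28)) + 612/(-1787)))*(3799 - 3721) = ((-982 - 1*(-178)) + (665210/644 + 612*(-1/1787)))*78 = ((-982 + 178) + (665210*(1/644) - 612/1787))*78 = (-804 + (47515/46 - 612/1787))*78 = (-804 + 84881153/82202)*78 = (18790745/82202)*78 = 732839055/41101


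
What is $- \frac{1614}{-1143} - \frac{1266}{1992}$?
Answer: $\frac{98225}{126492} \approx 0.77653$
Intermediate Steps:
$- \frac{1614}{-1143} - \frac{1266}{1992} = \left(-1614\right) \left(- \frac{1}{1143}\right) - \frac{211}{332} = \frac{538}{381} - \frac{211}{332} = \frac{98225}{126492}$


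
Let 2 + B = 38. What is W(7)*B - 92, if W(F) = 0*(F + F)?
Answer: -92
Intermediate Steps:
B = 36 (B = -2 + 38 = 36)
W(F) = 0 (W(F) = 0*(2*F) = 0)
W(7)*B - 92 = 0*36 - 92 = 0 - 92 = -92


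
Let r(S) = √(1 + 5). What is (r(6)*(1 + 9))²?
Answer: 600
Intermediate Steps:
r(S) = √6
(r(6)*(1 + 9))² = (√6*(1 + 9))² = (√6*10)² = (10*√6)² = 600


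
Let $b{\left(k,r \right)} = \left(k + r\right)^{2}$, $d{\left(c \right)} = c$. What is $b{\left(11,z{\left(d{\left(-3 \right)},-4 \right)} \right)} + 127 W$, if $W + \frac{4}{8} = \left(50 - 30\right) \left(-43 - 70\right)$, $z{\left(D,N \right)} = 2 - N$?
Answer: $- \frac{573589}{2} \approx -2.8679 \cdot 10^{5}$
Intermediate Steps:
$W = - \frac{4521}{2}$ ($W = - \frac{1}{2} + \left(50 - 30\right) \left(-43 - 70\right) = - \frac{1}{2} + 20 \left(-113\right) = - \frac{1}{2} - 2260 = - \frac{4521}{2} \approx -2260.5$)
$b{\left(11,z{\left(d{\left(-3 \right)},-4 \right)} \right)} + 127 W = \left(11 + \left(2 - -4\right)\right)^{2} + 127 \left(- \frac{4521}{2}\right) = \left(11 + \left(2 + 4\right)\right)^{2} - \frac{574167}{2} = \left(11 + 6\right)^{2} - \frac{574167}{2} = 17^{2} - \frac{574167}{2} = 289 - \frac{574167}{2} = - \frac{573589}{2}$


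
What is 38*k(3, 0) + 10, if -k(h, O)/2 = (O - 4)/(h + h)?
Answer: 182/3 ≈ 60.667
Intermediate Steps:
k(h, O) = -(-4 + O)/h (k(h, O) = -2*(O - 4)/(h + h) = -2*(-4 + O)/(2*h) = -2*(-4 + O)*1/(2*h) = -(-4 + O)/h)
38*k(3, 0) + 10 = 38*((4 - 1*0)/3) + 10 = 38*((4 + 0)/3) + 10 = 38*((⅓)*4) + 10 = 38*(4/3) + 10 = 152/3 + 10 = 182/3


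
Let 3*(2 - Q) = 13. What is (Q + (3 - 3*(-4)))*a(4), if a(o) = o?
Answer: 152/3 ≈ 50.667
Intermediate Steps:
Q = -7/3 (Q = 2 - 1/3*13 = 2 - 13/3 = -7/3 ≈ -2.3333)
(Q + (3 - 3*(-4)))*a(4) = (-7/3 + (3 - 3*(-4)))*4 = (-7/3 + (3 + 12))*4 = (-7/3 + 15)*4 = (38/3)*4 = 152/3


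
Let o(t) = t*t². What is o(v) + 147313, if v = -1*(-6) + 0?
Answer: 147529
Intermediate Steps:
v = 6 (v = 6 + 0 = 6)
o(t) = t³
o(v) + 147313 = 6³ + 147313 = 216 + 147313 = 147529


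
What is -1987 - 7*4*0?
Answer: -1987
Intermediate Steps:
-1987 - 7*4*0 = -1987 - 28*0 = -1987 - 1*0 = -1987 + 0 = -1987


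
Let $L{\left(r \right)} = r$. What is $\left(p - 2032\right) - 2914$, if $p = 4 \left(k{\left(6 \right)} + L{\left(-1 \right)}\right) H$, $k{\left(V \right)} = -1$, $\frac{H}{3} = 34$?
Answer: $-5762$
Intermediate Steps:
$H = 102$ ($H = 3 \cdot 34 = 102$)
$p = -816$ ($p = 4 \left(-1 - 1\right) 102 = 4 \left(-2\right) 102 = \left(-8\right) 102 = -816$)
$\left(p - 2032\right) - 2914 = \left(-816 - 2032\right) - 2914 = -2848 - 2914 = -5762$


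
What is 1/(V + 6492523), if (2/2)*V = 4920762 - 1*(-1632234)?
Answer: 1/13045519 ≈ 7.6655e-8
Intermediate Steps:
V = 6552996 (V = 4920762 - 1*(-1632234) = 4920762 + 1632234 = 6552996)
1/(V + 6492523) = 1/(6552996 + 6492523) = 1/13045519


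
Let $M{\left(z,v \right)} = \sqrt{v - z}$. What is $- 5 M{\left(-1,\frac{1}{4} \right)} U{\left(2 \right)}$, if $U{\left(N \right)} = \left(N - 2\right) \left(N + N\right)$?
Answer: $0$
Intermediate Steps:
$U{\left(N \right)} = 2 N \left(-2 + N\right)$ ($U{\left(N \right)} = \left(-2 + N\right) 2 N = 2 N \left(-2 + N\right)$)
$- 5 M{\left(-1,\frac{1}{4} \right)} U{\left(2 \right)} = - 5 \sqrt{\frac{1}{4} - -1} \cdot 2 \cdot 2 \left(-2 + 2\right) = - 5 \sqrt{\frac{1}{4} + 1} \cdot 2 \cdot 2 \cdot 0 = - 5 \sqrt{\frac{5}{4}} \cdot 0 = - 5 \frac{\sqrt{5}}{2} \cdot 0 = - \frac{5 \sqrt{5}}{2} \cdot 0 = 0$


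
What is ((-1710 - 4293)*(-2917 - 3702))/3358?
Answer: 1727559/146 ≈ 11833.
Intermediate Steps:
((-1710 - 4293)*(-2917 - 3702))/3358 = -6003*(-6619)*(1/3358) = 39733857*(1/3358) = 1727559/146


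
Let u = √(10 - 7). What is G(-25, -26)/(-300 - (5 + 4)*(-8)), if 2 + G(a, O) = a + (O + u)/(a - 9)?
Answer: 223/1938 + √3/7752 ≈ 0.11529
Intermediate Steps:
u = √3 ≈ 1.7320
G(a, O) = -2 + a + (O + √3)/(-9 + a) (G(a, O) = -2 + (a + (O + √3)/(a - 9)) = -2 + (a + (O + √3)/(-9 + a)) = -2 + a + (O + √3)/(-9 + a))
G(-25, -26)/(-300 - (5 + 4)*(-8)) = ((18 - 26 + √3 + (-25)² - 11*(-25))/(-9 - 25))/(-300 - (5 + 4)*(-8)) = ((18 - 26 + √3 + 625 + 275)/(-34))/(-300 - 9*(-8)) = (-(892 + √3)/34)/(-300 - 1*(-72)) = (-446/17 - √3/34)/(-300 + 72) = (-446/17 - √3/34)/(-228) = (-446/17 - √3/34)*(-1/228) = 223/1938 + √3/7752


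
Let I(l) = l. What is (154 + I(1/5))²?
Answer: 594441/25 ≈ 23778.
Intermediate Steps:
(154 + I(1/5))² = (154 + 1/5)² = (154 + ⅕)² = (771/5)² = 594441/25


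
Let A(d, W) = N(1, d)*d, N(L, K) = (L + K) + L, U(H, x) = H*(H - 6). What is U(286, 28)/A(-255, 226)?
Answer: 1456/1173 ≈ 1.2413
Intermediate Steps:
U(H, x) = H*(-6 + H)
N(L, K) = K + 2*L (N(L, K) = (K + L) + L = K + 2*L)
A(d, W) = d*(2 + d) (A(d, W) = (d + 2*1)*d = (d + 2)*d = (2 + d)*d = d*(2 + d))
U(286, 28)/A(-255, 226) = (286*(-6 + 286))/((-255*(2 - 255))) = (286*280)/((-255*(-253))) = 80080/64515 = 80080*(1/64515) = 1456/1173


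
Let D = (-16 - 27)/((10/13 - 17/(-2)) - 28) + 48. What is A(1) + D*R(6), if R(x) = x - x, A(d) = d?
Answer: 1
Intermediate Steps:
R(x) = 0
D = 24494/487 (D = -43/((10*(1/13) - 17*(-½)) - 28) + 48 = -43/((10/13 + 17/2) - 28) + 48 = -43/(241/26 - 28) + 48 = -43/(-487/26) + 48 = -43*(-26/487) + 48 = 1118/487 + 48 = 24494/487 ≈ 50.296)
A(1) + D*R(6) = 1 + (24494/487)*0 = 1 + 0 = 1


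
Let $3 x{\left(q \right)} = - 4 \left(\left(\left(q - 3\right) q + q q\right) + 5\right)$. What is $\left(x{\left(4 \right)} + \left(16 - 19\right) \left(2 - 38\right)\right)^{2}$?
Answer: $\frac{50176}{9} \approx 5575.1$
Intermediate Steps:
$x{\left(q \right)} = - \frac{20}{3} - \frac{4 q^{2}}{3} - \frac{4 q \left(-3 + q\right)}{3}$ ($x{\left(q \right)} = \frac{\left(-4\right) \left(\left(\left(q - 3\right) q + q q\right) + 5\right)}{3} = \frac{\left(-4\right) \left(\left(\left(-3 + q\right) q + q^{2}\right) + 5\right)}{3} = \frac{\left(-4\right) \left(\left(q \left(-3 + q\right) + q^{2}\right) + 5\right)}{3} = \frac{\left(-4\right) \left(\left(q^{2} + q \left(-3 + q\right)\right) + 5\right)}{3} = \frac{\left(-4\right) \left(5 + q^{2} + q \left(-3 + q\right)\right)}{3} = \frac{-20 - 4 q^{2} - 4 q \left(-3 + q\right)}{3} = - \frac{20}{3} - \frac{4 q^{2}}{3} - \frac{4 q \left(-3 + q\right)}{3}$)
$\left(x{\left(4 \right)} + \left(16 - 19\right) \left(2 - 38\right)\right)^{2} = \left(\left(- \frac{20}{3} + 4 \cdot 4 - \frac{8 \cdot 4^{2}}{3}\right) + \left(16 - 19\right) \left(2 - 38\right)\right)^{2} = \left(\left(- \frac{20}{3} + 16 - \frac{128}{3}\right) - -108\right)^{2} = \left(\left(- \frac{20}{3} + 16 - \frac{128}{3}\right) + 108\right)^{2} = \left(- \frac{100}{3} + 108\right)^{2} = \left(\frac{224}{3}\right)^{2} = \frac{50176}{9}$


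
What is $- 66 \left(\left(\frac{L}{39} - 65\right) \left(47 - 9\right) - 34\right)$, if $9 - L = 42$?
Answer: $\frac{2176020}{13} \approx 1.6739 \cdot 10^{5}$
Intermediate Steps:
$L = -33$ ($L = 9 - 42 = -33$)
$- 66 \left(\left(\frac{L}{39} - 65\right) \left(47 - 9\right) - 34\right) = - 66 \left(\left(- \frac{33}{39} - 65\right) \left(47 - 9\right) - 34\right) = - 66 \left(\left(\left(-33\right) \frac{1}{39} - 65\right) 38 - 34\right) = - 66 \left(\left(- \frac{11}{13} - 65\right) 38 - 34\right) = - 66 \left(\left(- \frac{856}{13}\right) 38 - 34\right) = - 66 \left(- \frac{32528}{13} - 34\right) = \left(-66\right) \left(- \frac{32970}{13}\right) = \frac{2176020}{13}$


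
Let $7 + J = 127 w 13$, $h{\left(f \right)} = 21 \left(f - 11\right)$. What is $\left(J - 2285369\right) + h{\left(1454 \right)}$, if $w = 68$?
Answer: $-2142805$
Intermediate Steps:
$h{\left(f \right)} = -231 + 21 f$ ($h{\left(f \right)} = 21 \left(-11 + f\right) = -231 + 21 f$)
$J = 112261$ ($J = -7 + 127 \cdot 68 \cdot 13 = -7 + 8636 \cdot 13 = -7 + 112268 = 112261$)
$\left(J - 2285369\right) + h{\left(1454 \right)} = \left(112261 - 2285369\right) + \left(-231 + 21 \cdot 1454\right) = -2173108 + \left(-231 + 30534\right) = -2173108 + 30303 = -2142805$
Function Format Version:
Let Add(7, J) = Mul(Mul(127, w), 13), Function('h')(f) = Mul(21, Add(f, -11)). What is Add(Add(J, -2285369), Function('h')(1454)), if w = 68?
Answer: -2142805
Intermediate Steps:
Function('h')(f) = Add(-231, Mul(21, f)) (Function('h')(f) = Mul(21, Add(-11, f)) = Add(-231, Mul(21, f)))
J = 112261 (J = Add(-7, Mul(Mul(127, 68), 13)) = Add(-7, Mul(8636, 13)) = Add(-7, 112268) = 112261)
Add(Add(J, -2285369), Function('h')(1454)) = Add(Add(112261, -2285369), Add(-231, Mul(21, 1454))) = Add(-2173108, Add(-231, 30534)) = Add(-2173108, 30303) = -2142805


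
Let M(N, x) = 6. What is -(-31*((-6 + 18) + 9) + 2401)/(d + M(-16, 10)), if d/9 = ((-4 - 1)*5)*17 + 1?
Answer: 175/381 ≈ 0.45932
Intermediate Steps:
d = -3816 (d = 9*(((-4 - 1)*5)*17 + 1) = 9*(-5*5*17 + 1) = 9*(-25*17 + 1) = 9*(-425 + 1) = 9*(-424) = -3816)
-(-31*((-6 + 18) + 9) + 2401)/(d + M(-16, 10)) = -(-31*((-6 + 18) + 9) + 2401)/(-3816 + 6) = -(-31*(12 + 9) + 2401)/(-3810) = -(-31*21 + 2401)*(-1)/3810 = -(-651 + 2401)*(-1)/3810 = -1750*(-1)/3810 = -1*(-175/381) = 175/381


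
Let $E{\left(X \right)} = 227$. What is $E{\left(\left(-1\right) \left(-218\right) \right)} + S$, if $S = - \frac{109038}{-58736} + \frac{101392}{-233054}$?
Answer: $\frac{781695535857}{3422164936} \approx 228.42$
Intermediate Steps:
$S = \frac{4864095385}{3422164936}$ ($S = \left(-109038\right) \left(- \frac{1}{58736}\right) + 101392 \left(- \frac{1}{233054}\right) = \frac{54519}{29368} - \frac{50696}{116527} = \frac{4864095385}{3422164936} \approx 1.4214$)
$E{\left(\left(-1\right) \left(-218\right) \right)} + S = 227 + \frac{4864095385}{3422164936} = \frac{781695535857}{3422164936}$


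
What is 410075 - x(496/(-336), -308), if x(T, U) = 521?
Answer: 409554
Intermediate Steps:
410075 - x(496/(-336), -308) = 410075 - 1*521 = 410075 - 521 = 409554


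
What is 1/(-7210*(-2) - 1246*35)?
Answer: -1/29190 ≈ -3.4258e-5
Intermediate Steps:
1/(-7210*(-2) - 1246*35) = 1/(14420 - 43610) = 1/(-29190) = -1/29190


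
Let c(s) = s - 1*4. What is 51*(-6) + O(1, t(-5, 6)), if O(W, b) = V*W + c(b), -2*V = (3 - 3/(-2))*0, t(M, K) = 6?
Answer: -304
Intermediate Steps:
V = 0 (V = -(3 - 3/(-2))*0/2 = -(3 - 3*(-½))*0/2 = -(3 + 3/2)*0/2 = -9*0/4 = -½*0 = 0)
c(s) = -4 + s (c(s) = s - 4 = -4 + s)
O(W, b) = -4 + b (O(W, b) = 0*W + (-4 + b) = 0 + (-4 + b) = -4 + b)
51*(-6) + O(1, t(-5, 6)) = 51*(-6) + (-4 + 6) = -306 + 2 = -304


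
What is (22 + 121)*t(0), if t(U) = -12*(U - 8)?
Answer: 13728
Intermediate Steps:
t(U) = 96 - 12*U (t(U) = -12*(-8 + U) = 96 - 12*U)
(22 + 121)*t(0) = (22 + 121)*(96 - 12*0) = 143*(96 + 0) = 143*96 = 13728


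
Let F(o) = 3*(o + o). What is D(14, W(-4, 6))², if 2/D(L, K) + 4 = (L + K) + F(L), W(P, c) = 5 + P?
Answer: 4/9025 ≈ 0.00044321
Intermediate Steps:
F(o) = 6*o (F(o) = 3*(2*o) = 6*o)
D(L, K) = 2/(-4 + K + 7*L) (D(L, K) = 2/(-4 + ((L + K) + 6*L)) = 2/(-4 + ((K + L) + 6*L)) = 2/(-4 + (K + 7*L)) = 2/(-4 + K + 7*L))
D(14, W(-4, 6))² = (2/(-4 + (5 - 4) + 7*14))² = (2/(-4 + 1 + 98))² = (2/95)² = 4/9025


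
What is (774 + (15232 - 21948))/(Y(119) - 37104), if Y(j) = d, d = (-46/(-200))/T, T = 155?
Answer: 92101000/575111977 ≈ 0.16014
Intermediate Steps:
d = 23/15500 (d = -46/(-200)/155 = -46*(-1/200)*(1/155) = (23/100)*(1/155) = 23/15500 ≈ 0.0014839)
Y(j) = 23/15500
(774 + (15232 - 21948))/(Y(119) - 37104) = (774 + (15232 - 21948))/(23/15500 - 37104) = (774 - 6716)/(-575111977/15500) = -5942*(-15500/575111977) = 92101000/575111977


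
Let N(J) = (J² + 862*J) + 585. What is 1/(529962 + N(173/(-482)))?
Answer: 232324/123186952425 ≈ 1.8859e-6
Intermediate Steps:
N(J) = 585 + J² + 862*J
1/(529962 + N(173/(-482))) = 1/(529962 + (585 + (173/(-482))² + 862*(173/(-482)))) = 1/(529962 + (585 + (173*(-1/482))² + 862*(173*(-1/482)))) = 1/(529962 + (585 + (-173/482)² + 862*(-173/482))) = 1/(529962 + (585 + 29929/232324 - 74563/241)) = 1/(529962 + 64060737/232324) = 1/(123186952425/232324) = 232324/123186952425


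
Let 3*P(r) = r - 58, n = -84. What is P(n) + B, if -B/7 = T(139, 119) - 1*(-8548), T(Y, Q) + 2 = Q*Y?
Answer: -526969/3 ≈ -1.7566e+5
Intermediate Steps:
T(Y, Q) = -2 + Q*Y
B = -175609 (B = -7*((-2 + 119*139) - 1*(-8548)) = -7*((-2 + 16541) + 8548) = -7*(16539 + 8548) = -7*25087 = -175609)
P(r) = -58/3 + r/3 (P(r) = (r - 58)/3 = (-58 + r)/3 = -58/3 + r/3)
P(n) + B = (-58/3 + (1/3)*(-84)) - 175609 = (-58/3 - 28) - 175609 = -142/3 - 175609 = -526969/3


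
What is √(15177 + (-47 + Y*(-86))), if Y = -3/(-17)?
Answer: 2*√1092046/17 ≈ 122.94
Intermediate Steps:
Y = 3/17 (Y = -3*(-1/17) = 3/17 ≈ 0.17647)
√(15177 + (-47 + Y*(-86))) = √(15177 + (-47 + (3/17)*(-86))) = √(15177 + (-47 - 258/17)) = √(15177 - 1057/17) = √(256952/17) = 2*√1092046/17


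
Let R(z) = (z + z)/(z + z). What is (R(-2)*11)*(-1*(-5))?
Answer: 55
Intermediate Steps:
R(z) = 1 (R(z) = (2*z)/((2*z)) = (2*z)*(1/(2*z)) = 1)
(R(-2)*11)*(-1*(-5)) = (1*11)*(-1*(-5)) = 11*5 = 55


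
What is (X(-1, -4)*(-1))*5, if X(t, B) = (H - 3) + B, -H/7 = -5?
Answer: -140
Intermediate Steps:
H = 35 (H = -7*(-5) = 35)
X(t, B) = 32 + B (X(t, B) = (35 - 3) + B = 32 + B)
(X(-1, -4)*(-1))*5 = ((32 - 4)*(-1))*5 = (28*(-1))*5 = -28*5 = -140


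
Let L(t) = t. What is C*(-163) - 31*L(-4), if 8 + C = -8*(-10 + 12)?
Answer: 4036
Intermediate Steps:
C = -24 (C = -8 - 8*(-10 + 12) = -8 - 8*2 = -8 - 16 = -24)
C*(-163) - 31*L(-4) = -24*(-163) - 31*(-4) = 3912 + 124 = 4036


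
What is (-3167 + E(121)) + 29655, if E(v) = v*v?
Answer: 41129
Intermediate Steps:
E(v) = v²
(-3167 + E(121)) + 29655 = (-3167 + 121²) + 29655 = (-3167 + 14641) + 29655 = 11474 + 29655 = 41129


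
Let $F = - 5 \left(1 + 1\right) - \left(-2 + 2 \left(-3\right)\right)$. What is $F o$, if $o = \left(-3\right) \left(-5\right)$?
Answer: $-30$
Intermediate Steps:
$o = 15$
$F = -2$ ($F = \left(-5\right) 2 - \left(-2 - 6\right) = -10 - -8 = -10 + 8 = -2$)
$F o = \left(-2\right) 15 = -30$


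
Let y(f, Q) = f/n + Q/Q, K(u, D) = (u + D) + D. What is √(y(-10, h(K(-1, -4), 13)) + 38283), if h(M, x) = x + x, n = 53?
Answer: √107539226/53 ≈ 195.66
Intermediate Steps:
K(u, D) = u + 2*D (K(u, D) = (D + u) + D = u + 2*D)
h(M, x) = 2*x
y(f, Q) = 1 + f/53 (y(f, Q) = f/53 + Q/Q = f*(1/53) + 1 = f/53 + 1 = 1 + f/53)
√(y(-10, h(K(-1, -4), 13)) + 38283) = √((1 + (1/53)*(-10)) + 38283) = √((1 - 10/53) + 38283) = √(43/53 + 38283) = √(2029042/53) = √107539226/53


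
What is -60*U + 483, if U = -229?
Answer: 14223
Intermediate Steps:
-60*U + 483 = -60*(-229) + 483 = 13740 + 483 = 14223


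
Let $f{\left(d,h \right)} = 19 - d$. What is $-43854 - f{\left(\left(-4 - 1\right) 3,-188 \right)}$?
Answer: $-43888$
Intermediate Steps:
$-43854 - f{\left(\left(-4 - 1\right) 3,-188 \right)} = -43854 - \left(19 - \left(-4 - 1\right) 3\right) = -43854 - \left(19 - \left(-5\right) 3\right) = -43854 - \left(19 - -15\right) = -43854 - \left(19 + 15\right) = -43854 - 34 = -43888$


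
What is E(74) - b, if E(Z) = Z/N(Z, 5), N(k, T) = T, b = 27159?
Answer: -135721/5 ≈ -27144.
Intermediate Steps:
E(Z) = Z/5
E(74) - b = (⅕)*74 - 1*27159 = 74/5 - 27159 = -135721/5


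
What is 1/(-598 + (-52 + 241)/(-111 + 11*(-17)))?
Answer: -298/178393 ≈ -0.0016705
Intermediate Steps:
1/(-598 + (-52 + 241)/(-111 + 11*(-17))) = 1/(-598 + 189/(-111 - 187)) = 1/(-598 + 189/(-298)) = 1/(-598 + 189*(-1/298)) = 1/(-598 - 189/298) = 1/(-178393/298) = -298/178393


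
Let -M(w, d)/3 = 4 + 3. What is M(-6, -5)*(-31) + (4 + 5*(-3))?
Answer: 640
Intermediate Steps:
M(w, d) = -21 (M(w, d) = -3*(4 + 3) = -3*7 = -21)
M(-6, -5)*(-31) + (4 + 5*(-3)) = -21*(-31) + (4 + 5*(-3)) = 651 + (4 - 15) = 651 - 11 = 640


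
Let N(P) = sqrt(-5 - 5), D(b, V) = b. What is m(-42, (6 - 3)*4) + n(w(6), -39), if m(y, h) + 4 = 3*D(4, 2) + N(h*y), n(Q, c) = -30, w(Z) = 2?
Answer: -22 + I*sqrt(10) ≈ -22.0 + 3.1623*I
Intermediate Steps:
N(P) = I*sqrt(10) (N(P) = sqrt(-10) = I*sqrt(10))
m(y, h) = 8 + I*sqrt(10) (m(y, h) = -4 + (3*4 + I*sqrt(10)) = -4 + (12 + I*sqrt(10)) = 8 + I*sqrt(10))
m(-42, (6 - 3)*4) + n(w(6), -39) = (8 + I*sqrt(10)) - 30 = -22 + I*sqrt(10)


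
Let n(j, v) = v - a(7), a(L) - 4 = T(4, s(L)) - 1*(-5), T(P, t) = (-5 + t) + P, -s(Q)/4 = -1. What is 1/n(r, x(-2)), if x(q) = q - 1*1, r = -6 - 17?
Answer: -1/15 ≈ -0.066667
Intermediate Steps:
s(Q) = 4 (s(Q) = -4*(-1) = 4)
r = -23
T(P, t) = -5 + P + t
x(q) = -1 + q (x(q) = q - 1 = -1 + q)
a(L) = 12 (a(L) = 4 + ((-5 + 4 + 4) - 1*(-5)) = 4 + (3 + 5) = 4 + 8 = 12)
n(j, v) = -12 + v (n(j, v) = v - 1*12 = v - 12 = -12 + v)
1/n(r, x(-2)) = 1/(-12 + (-1 - 2)) = 1/(-12 - 3) = 1/(-15) = -1/15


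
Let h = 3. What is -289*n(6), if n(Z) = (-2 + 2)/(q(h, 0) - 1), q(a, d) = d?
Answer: 0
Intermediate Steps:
n(Z) = 0 (n(Z) = (-2 + 2)/(0 - 1) = 0/(-1) = 0*(-1) = 0)
-289*n(6) = -289*0 = 0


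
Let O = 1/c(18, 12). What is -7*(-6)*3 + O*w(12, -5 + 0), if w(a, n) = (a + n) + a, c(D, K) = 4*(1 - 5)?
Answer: 1997/16 ≈ 124.81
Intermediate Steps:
c(D, K) = -16 (c(D, K) = 4*(-4) = -16)
w(a, n) = n + 2*a
O = -1/16 (O = 1/(-16) = -1/16 ≈ -0.062500)
-7*(-6)*3 + O*w(12, -5 + 0) = -7*(-6)*3 - ((-5 + 0) + 2*12)/16 = 42*3 - (-5 + 24)/16 = 126 - 1/16*19 = 126 - 19/16 = 1997/16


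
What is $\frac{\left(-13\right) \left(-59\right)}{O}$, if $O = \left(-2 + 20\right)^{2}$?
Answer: $\frac{767}{324} \approx 2.3673$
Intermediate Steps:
$O = 324$ ($O = 18^{2} = 324$)
$\frac{\left(-13\right) \left(-59\right)}{O} = \frac{\left(-13\right) \left(-59\right)}{324} = 767 \cdot \frac{1}{324} = \frac{767}{324}$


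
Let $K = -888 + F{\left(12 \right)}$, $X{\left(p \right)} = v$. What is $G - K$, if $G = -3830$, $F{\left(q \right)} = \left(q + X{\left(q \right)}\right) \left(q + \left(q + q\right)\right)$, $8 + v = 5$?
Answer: $-3266$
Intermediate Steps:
$v = -3$ ($v = -8 + 5 = -3$)
$X{\left(p \right)} = -3$
$F{\left(q \right)} = 3 q \left(-3 + q\right)$ ($F{\left(q \right)} = \left(q - 3\right) \left(q + \left(q + q\right)\right) = \left(-3 + q\right) \left(q + 2 q\right) = \left(-3 + q\right) 3 q = 3 q \left(-3 + q\right)$)
$K = -564$ ($K = -888 + 3 \cdot 12 \left(-3 + 12\right) = -888 + 3 \cdot 12 \cdot 9 = -888 + 324 = -564$)
$G - K = -3830 - -564 = -3830 + 564 = -3266$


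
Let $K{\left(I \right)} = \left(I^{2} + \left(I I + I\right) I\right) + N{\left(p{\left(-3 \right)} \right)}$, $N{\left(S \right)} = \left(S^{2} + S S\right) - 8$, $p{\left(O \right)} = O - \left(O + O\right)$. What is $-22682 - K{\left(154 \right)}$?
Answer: $-3722388$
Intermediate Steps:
$p{\left(O \right)} = - O$ ($p{\left(O \right)} = O - 2 O = - O$)
$N{\left(S \right)} = -8 + 2 S^{2}$ ($N{\left(S \right)} = \left(S^{2} + S^{2}\right) - 8 = 2 S^{2} - 8 = -8 + 2 S^{2}$)
$K{\left(I \right)} = 10 + I^{2} + I \left(I + I^{2}\right)$ ($K{\left(I \right)} = \left(I^{2} + \left(I I + I\right) I\right) - \left(8 - 2 \left(\left(-1\right) \left(-3\right)\right)^{2}\right) = \left(I^{2} + \left(I^{2} + I\right) I\right) - \left(8 - 2 \cdot 3^{2}\right) = \left(I^{2} + \left(I + I^{2}\right) I\right) + \left(-8 + 2 \cdot 9\right) = \left(I^{2} + I \left(I + I^{2}\right)\right) + \left(-8 + 18\right) = \left(I^{2} + I \left(I + I^{2}\right)\right) + 10 = 10 + I^{2} + I \left(I + I^{2}\right)$)
$-22682 - K{\left(154 \right)} = -22682 - \left(10 + 154^{3} + 2 \cdot 154^{2}\right) = -22682 - \left(10 + 3652264 + 2 \cdot 23716\right) = -22682 - \left(10 + 3652264 + 47432\right) = -22682 - 3699706 = -3722388$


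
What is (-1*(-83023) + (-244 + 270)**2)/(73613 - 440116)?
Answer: -83699/366503 ≈ -0.22837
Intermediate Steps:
(-1*(-83023) + (-244 + 270)**2)/(73613 - 440116) = (83023 + 26**2)/(-366503) = (83023 + 676)*(-1/366503) = 83699*(-1/366503) = -83699/366503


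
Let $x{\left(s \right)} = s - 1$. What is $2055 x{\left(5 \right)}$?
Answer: $8220$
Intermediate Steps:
$x{\left(s \right)} = -1 + s$ ($x{\left(s \right)} = s - 1 = -1 + s$)
$2055 x{\left(5 \right)} = 2055 \left(-1 + 5\right) = 2055 \cdot 4 = 8220$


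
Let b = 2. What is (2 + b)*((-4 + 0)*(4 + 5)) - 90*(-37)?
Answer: 3186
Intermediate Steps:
(2 + b)*((-4 + 0)*(4 + 5)) - 90*(-37) = (2 + 2)*((-4 + 0)*(4 + 5)) - 90*(-37) = 4*(-4*9) + 3330 = 4*(-36) + 3330 = -144 + 3330 = 3186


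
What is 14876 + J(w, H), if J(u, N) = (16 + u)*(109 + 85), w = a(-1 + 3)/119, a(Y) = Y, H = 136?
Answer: 2140008/119 ≈ 17983.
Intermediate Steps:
w = 2/119 (w = (-1 + 3)/119 = 2*(1/119) = 2/119 ≈ 0.016807)
J(u, N) = 3104 + 194*u (J(u, N) = (16 + u)*194 = 3104 + 194*u)
14876 + J(w, H) = 14876 + (3104 + 194*(2/119)) = 14876 + (3104 + 388/119) = 14876 + 369764/119 = 2140008/119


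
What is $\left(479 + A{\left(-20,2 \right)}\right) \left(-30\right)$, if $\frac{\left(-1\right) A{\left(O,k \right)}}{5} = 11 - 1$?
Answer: $-12870$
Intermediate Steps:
$A{\left(O,k \right)} = -50$ ($A{\left(O,k \right)} = - 5 \left(11 - 1\right) = \left(-5\right) 10 = -50$)
$\left(479 + A{\left(-20,2 \right)}\right) \left(-30\right) = \left(479 - 50\right) \left(-30\right) = 429 \left(-30\right) = -12870$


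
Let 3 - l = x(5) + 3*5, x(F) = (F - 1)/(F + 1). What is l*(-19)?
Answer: 722/3 ≈ 240.67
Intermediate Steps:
x(F) = (-1 + F)/(1 + F)
l = -38/3 (l = 3 - ((-1 + 5)/(1 + 5) + 3*5) = 3 - (4/6 + 15) = 3 - ((⅙)*4 + 15) = 3 - (⅔ + 15) = 3 - 1*47/3 = 3 - 47/3 = -38/3 ≈ -12.667)
l*(-19) = -38/3*(-19) = 722/3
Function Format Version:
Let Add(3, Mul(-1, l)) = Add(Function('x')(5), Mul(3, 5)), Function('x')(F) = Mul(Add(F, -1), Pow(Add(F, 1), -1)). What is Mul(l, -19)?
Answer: Rational(722, 3) ≈ 240.67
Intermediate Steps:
Function('x')(F) = Mul(Pow(Add(1, F), -1), Add(-1, F)) (Function('x')(F) = Mul(Add(-1, F), Pow(Add(1, F), -1)) = Mul(Pow(Add(1, F), -1), Add(-1, F)))
l = Rational(-38, 3) (l = Add(3, Mul(-1, Add(Mul(Pow(Add(1, 5), -1), Add(-1, 5)), Mul(3, 5)))) = Add(3, Mul(-1, Add(Mul(Pow(6, -1), 4), 15))) = Add(3, Mul(-1, Add(Mul(Rational(1, 6), 4), 15))) = Add(3, Mul(-1, Add(Rational(2, 3), 15))) = Add(3, Mul(-1, Rational(47, 3))) = Add(3, Rational(-47, 3)) = Rational(-38, 3) ≈ -12.667)
Mul(l, -19) = Mul(Rational(-38, 3), -19) = Rational(722, 3)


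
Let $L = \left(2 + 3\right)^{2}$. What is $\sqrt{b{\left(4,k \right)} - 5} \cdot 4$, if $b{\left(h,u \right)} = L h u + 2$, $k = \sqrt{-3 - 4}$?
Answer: $4 \sqrt{-3 + 100 i \sqrt{7}} \approx 45.746 + 46.268 i$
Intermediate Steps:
$L = 25$ ($L = 5^{2} = 25$)
$k = i \sqrt{7}$ ($k = \sqrt{-7} = i \sqrt{7} \approx 2.6458 i$)
$b{\left(h,u \right)} = 2 + 25 h u$ ($b{\left(h,u \right)} = 25 h u + 2 = 2 + 25 h u$)
$\sqrt{b{\left(4,k \right)} - 5} \cdot 4 = \sqrt{\left(2 + 25 \cdot 4 i \sqrt{7}\right) - 5} \cdot 4 = \sqrt{\left(2 + 100 i \sqrt{7}\right) - 5} \cdot 4 = \sqrt{-3 + 100 i \sqrt{7}} \cdot 4 = 4 \sqrt{-3 + 100 i \sqrt{7}}$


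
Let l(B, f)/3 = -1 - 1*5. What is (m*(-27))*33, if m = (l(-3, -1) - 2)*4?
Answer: 71280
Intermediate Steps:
l(B, f) = -18 (l(B, f) = 3*(-1 - 1*5) = 3*(-1 - 5) = 3*(-6) = -18)
m = -80 (m = (-18 - 2)*4 = -20*4 = -80)
(m*(-27))*33 = -80*(-27)*33 = 2160*33 = 71280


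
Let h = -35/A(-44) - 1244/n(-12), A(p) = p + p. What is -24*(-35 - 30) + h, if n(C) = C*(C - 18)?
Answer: 6165491/3960 ≈ 1556.9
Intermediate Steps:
A(p) = 2*p
n(C) = C*(-18 + C)
h = -12109/3960 (h = -35/(2*(-44)) - 1244*(-1/(12*(-18 - 12))) = -35/(-88) - 1244/((-12*(-30))) = -35*(-1/88) - 1244/360 = 35/88 - 1244*1/360 = 35/88 - 311/90 = -12109/3960 ≈ -3.0578)
-24*(-35 - 30) + h = -24*(-35 - 30) - 12109/3960 = -24*(-65) - 12109/3960 = 1560 - 12109/3960 = 6165491/3960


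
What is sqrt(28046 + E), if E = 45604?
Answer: 5*sqrt(2946) ≈ 271.39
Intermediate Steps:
sqrt(28046 + E) = sqrt(28046 + 45604) = sqrt(73650) = 5*sqrt(2946)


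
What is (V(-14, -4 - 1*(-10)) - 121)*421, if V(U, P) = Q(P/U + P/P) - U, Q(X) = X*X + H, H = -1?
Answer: -2221196/49 ≈ -45331.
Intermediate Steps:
Q(X) = -1 + X² (Q(X) = X*X - 1 = X² - 1 = -1 + X²)
V(U, P) = -1 + (1 + P/U)² - U (V(U, P) = (-1 + (P/U + P/P)²) - U = (-1 + (P/U + 1)²) - U = (-1 + (1 + P/U)²) - U = -1 + (1 + P/U)² - U)
(V(-14, -4 - 1*(-10)) - 121)*421 = ((-1*(-14) + (-4 - 1*(-10))²/(-14)² + 2*(-4 - 1*(-10))/(-14)) - 121)*421 = ((14 + (-4 + 10)²*(1/196) + 2*(-4 + 10)*(-1/14)) - 121)*421 = ((14 + 6²*(1/196) + 2*6*(-1/14)) - 121)*421 = ((14 + 36*(1/196) - 6/7) - 121)*421 = ((14 + 9/49 - 6/7) - 121)*421 = (653/49 - 121)*421 = -5276/49*421 = -2221196/49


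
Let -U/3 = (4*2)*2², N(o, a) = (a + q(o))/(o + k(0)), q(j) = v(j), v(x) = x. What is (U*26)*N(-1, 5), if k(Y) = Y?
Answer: 9984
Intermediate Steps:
q(j) = j
N(o, a) = (a + o)/o (N(o, a) = (a + o)/(o + 0) = (a + o)/o)
U = -96 (U = -3*4*2*2² = -24*4 = -3*32 = -96)
(U*26)*N(-1, 5) = (-96*26)*((5 - 1)/(-1)) = -(-2496)*4 = -2496*(-4) = 9984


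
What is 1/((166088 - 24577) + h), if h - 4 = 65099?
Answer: 1/206614 ≈ 4.8399e-6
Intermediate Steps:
h = 65103 (h = 4 + 65099 = 65103)
1/((166088 - 24577) + h) = 1/((166088 - 24577) + 65103) = 1/(141511 + 65103) = 1/206614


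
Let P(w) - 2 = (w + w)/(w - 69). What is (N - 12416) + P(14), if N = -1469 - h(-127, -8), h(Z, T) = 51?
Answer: -766398/55 ≈ -13935.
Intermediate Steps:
N = -1520 (N = -1469 - 1*51 = -1469 - 51 = -1520)
P(w) = 2 + 2*w/(-69 + w) (P(w) = 2 + (w + w)/(w - 69) = 2 + (2*w)/(-69 + w) = 2 + 2*w/(-69 + w))
(N - 12416) + P(14) = (-1520 - 12416) + 2*(-69 + 2*14)/(-69 + 14) = -13936 + 2*(-69 + 28)/(-55) = -13936 + 2*(-1/55)*(-41) = -13936 + 82/55 = -766398/55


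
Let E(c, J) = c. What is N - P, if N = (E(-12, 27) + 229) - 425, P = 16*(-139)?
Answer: 2016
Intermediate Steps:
P = -2224
N = -208 (N = (-12 + 229) - 425 = 217 - 425 = -208)
N - P = -208 - 1*(-2224) = -208 + 2224 = 2016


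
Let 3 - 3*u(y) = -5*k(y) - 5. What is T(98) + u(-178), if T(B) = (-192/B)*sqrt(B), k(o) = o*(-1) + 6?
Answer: 928/3 - 96*sqrt(2)/7 ≈ 289.94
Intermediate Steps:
k(o) = 6 - o (k(o) = -o + 6 = 6 - o)
u(y) = 38/3 - 5*y/3 (u(y) = 1 - (-5*(6 - y) - 5)/3 = 1 - ((-30 + 5*y) - 5)/3 = 1 - (-35 + 5*y)/3 = 1 + (35/3 - 5*y/3) = 38/3 - 5*y/3)
T(B) = -192/sqrt(B)
T(98) + u(-178) = -96*sqrt(2)/7 + (38/3 - 5/3*(-178)) = -96*sqrt(2)/7 + (38/3 + 890/3) = -96*sqrt(2)/7 + 928/3 = 928/3 - 96*sqrt(2)/7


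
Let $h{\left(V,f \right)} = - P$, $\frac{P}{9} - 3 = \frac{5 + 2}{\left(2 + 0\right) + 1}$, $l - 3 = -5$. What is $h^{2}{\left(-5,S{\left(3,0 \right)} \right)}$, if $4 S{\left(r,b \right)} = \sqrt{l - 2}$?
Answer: $2304$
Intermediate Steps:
$l = -2$ ($l = 3 - 5 = -2$)
$P = 48$ ($P = 27 + 9 \frac{5 + 2}{\left(2 + 0\right) + 1} = 27 + 9 \frac{7}{2 + 1} = 27 + 9 \cdot \frac{7}{3} = 27 + 21 = 48$)
$S{\left(r,b \right)} = \frac{i}{2}$ ($S{\left(r,b \right)} = \frac{\sqrt{-2 - 2}}{4} = \frac{\sqrt{-4}}{4} = \frac{2 i}{4} = \frac{i}{2}$)
$h{\left(V,f \right)} = -48$ ($h{\left(V,f \right)} = \left(-1\right) 48 = -48$)
$h^{2}{\left(-5,S{\left(3,0 \right)} \right)} = \left(-48\right)^{2} = 2304$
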